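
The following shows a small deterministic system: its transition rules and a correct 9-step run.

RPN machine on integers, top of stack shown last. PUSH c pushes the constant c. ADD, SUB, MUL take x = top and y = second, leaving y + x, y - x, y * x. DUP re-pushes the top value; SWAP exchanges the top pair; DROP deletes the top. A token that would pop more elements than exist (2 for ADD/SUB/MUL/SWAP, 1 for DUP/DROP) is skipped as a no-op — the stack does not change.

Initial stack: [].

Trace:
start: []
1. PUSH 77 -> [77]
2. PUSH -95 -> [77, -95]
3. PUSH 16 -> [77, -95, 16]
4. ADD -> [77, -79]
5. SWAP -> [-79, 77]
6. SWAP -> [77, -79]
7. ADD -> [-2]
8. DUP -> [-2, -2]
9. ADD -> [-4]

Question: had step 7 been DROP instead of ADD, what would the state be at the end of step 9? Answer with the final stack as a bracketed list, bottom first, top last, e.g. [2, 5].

(re-executing from step 7 with the substitution; state before step 7: [77, -79])
7. DROP -> [77]
8. DUP -> [77, 77]
9. ADD -> [154]

[154]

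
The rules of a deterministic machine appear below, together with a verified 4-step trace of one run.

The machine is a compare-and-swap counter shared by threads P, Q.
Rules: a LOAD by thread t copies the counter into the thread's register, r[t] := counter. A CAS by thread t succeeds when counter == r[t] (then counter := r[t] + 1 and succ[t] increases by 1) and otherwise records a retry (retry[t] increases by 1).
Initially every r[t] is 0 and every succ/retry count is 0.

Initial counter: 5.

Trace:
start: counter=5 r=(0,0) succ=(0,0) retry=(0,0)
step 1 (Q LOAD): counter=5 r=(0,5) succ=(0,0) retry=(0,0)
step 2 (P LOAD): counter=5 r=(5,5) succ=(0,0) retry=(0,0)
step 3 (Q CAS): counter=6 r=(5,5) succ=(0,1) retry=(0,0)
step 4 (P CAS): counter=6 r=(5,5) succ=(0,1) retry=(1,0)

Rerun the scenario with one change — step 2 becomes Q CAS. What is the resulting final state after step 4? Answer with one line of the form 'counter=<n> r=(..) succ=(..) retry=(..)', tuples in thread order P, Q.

counter=6 r=(0,5) succ=(0,1) retry=(1,1)

(re-executing from step 2 with the substitution; state before step 2: counter=5 r=(0,5) succ=(0,0) retry=(0,0))
step 2 (Q CAS): counter=6 r=(0,5) succ=(0,1) retry=(0,0)
step 3 (Q CAS): counter=6 r=(0,5) succ=(0,1) retry=(0,1)
step 4 (P CAS): counter=6 r=(0,5) succ=(0,1) retry=(1,1)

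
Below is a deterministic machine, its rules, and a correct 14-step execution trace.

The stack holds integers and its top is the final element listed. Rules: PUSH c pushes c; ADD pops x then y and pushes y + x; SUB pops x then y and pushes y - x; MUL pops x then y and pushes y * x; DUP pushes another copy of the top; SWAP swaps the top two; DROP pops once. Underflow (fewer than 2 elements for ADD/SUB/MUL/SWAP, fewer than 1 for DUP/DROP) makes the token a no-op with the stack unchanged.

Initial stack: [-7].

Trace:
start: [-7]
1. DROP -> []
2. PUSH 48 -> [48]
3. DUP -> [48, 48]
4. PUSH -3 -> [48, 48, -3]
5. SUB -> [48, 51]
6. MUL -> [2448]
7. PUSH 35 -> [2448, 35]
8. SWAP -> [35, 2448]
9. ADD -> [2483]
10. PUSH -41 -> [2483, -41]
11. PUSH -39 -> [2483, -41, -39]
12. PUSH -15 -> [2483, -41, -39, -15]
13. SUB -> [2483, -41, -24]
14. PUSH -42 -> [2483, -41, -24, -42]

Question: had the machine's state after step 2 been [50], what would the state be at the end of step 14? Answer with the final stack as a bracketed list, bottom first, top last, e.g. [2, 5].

[2685, -41, -24, -42]

state after step 2 := [50]
3. DUP -> [50, 50]
4. PUSH -3 -> [50, 50, -3]
5. SUB -> [50, 53]
6. MUL -> [2650]
7. PUSH 35 -> [2650, 35]
8. SWAP -> [35, 2650]
9. ADD -> [2685]
10. PUSH -41 -> [2685, -41]
11. PUSH -39 -> [2685, -41, -39]
12. PUSH -15 -> [2685, -41, -39, -15]
13. SUB -> [2685, -41, -24]
14. PUSH -42 -> [2685, -41, -24, -42]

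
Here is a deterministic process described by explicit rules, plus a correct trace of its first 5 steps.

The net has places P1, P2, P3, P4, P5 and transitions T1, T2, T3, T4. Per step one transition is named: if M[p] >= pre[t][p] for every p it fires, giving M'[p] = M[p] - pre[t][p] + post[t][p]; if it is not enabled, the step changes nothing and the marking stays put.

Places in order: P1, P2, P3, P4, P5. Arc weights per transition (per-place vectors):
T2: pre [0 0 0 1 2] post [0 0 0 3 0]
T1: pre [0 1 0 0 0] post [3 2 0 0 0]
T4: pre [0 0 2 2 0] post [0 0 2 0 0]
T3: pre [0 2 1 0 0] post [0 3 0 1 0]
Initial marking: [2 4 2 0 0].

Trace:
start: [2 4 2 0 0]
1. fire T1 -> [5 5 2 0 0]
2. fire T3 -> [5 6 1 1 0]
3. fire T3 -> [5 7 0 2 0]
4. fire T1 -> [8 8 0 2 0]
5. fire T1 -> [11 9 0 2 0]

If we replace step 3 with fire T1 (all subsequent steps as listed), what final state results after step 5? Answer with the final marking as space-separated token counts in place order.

(re-executing from step 3 with the substitution; state before step 3: [5 6 1 1 0])
3. fire T1 -> [8 7 1 1 0]
4. fire T1 -> [11 8 1 1 0]
5. fire T1 -> [14 9 1 1 0]

14 9 1 1 0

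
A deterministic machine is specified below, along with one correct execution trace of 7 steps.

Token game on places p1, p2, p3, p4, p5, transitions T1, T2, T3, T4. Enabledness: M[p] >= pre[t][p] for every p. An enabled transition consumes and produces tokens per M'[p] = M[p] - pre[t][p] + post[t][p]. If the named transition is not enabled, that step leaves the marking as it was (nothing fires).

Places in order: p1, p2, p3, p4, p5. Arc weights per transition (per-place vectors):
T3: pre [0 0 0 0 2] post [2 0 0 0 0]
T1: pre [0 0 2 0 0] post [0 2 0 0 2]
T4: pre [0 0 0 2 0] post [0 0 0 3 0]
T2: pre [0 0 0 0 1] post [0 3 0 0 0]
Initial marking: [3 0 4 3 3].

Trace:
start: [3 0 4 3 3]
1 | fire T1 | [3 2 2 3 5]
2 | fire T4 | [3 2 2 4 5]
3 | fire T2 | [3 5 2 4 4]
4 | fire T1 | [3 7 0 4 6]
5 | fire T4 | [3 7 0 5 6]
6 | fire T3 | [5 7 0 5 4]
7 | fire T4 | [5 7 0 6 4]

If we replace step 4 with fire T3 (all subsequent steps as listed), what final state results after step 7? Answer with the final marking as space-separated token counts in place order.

(re-executing from step 4 with the substitution; state before step 4: [3 5 2 4 4])
4 | fire T3 | [5 5 2 4 2]
5 | fire T4 | [5 5 2 5 2]
6 | fire T3 | [7 5 2 5 0]
7 | fire T4 | [7 5 2 6 0]

7 5 2 6 0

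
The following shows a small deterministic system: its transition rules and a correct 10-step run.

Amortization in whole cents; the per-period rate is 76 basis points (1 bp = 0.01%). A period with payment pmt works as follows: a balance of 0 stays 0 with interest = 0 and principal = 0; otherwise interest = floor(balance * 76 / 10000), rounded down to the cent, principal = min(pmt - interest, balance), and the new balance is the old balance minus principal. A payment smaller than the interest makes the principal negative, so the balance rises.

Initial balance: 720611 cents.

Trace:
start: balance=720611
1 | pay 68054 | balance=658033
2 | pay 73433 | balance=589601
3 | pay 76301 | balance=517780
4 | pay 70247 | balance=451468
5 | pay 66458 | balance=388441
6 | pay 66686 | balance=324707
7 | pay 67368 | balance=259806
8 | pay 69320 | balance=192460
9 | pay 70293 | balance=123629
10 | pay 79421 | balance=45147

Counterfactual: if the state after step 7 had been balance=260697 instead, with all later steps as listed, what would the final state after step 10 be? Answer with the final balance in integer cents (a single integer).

state after step 7 := balance=260697
8 | pay 69320 | balance=193358
9 | pay 70293 | balance=124534
10 | pay 79421 | balance=46059

46059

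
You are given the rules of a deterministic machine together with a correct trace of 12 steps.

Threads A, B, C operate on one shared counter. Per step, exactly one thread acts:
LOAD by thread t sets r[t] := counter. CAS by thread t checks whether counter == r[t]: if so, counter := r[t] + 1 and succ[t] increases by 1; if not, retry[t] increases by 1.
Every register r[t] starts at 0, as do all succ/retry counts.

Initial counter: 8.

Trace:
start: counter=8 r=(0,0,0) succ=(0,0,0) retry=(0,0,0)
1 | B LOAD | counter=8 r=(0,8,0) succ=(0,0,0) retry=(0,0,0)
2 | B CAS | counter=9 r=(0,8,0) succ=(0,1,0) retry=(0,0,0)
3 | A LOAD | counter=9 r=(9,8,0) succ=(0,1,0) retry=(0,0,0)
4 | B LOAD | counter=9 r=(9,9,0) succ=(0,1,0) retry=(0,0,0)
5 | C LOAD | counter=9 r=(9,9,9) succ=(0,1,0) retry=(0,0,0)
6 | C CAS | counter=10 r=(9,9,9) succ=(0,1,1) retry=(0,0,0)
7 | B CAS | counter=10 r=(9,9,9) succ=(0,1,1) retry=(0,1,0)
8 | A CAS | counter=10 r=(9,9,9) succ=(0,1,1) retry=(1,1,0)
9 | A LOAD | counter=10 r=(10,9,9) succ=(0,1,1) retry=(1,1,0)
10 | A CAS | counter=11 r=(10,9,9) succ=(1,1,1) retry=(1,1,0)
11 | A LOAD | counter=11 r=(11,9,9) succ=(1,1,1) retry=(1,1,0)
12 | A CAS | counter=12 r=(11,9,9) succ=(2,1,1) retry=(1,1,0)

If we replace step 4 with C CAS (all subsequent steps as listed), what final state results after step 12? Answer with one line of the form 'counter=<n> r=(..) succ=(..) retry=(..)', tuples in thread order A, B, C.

counter=12 r=(11,8,9) succ=(2,1,1) retry=(1,1,1)

(re-executing from step 4 with the substitution; state before step 4: counter=9 r=(9,8,0) succ=(0,1,0) retry=(0,0,0))
4 | C CAS | counter=9 r=(9,8,0) succ=(0,1,0) retry=(0,0,1)
5 | C LOAD | counter=9 r=(9,8,9) succ=(0,1,0) retry=(0,0,1)
6 | C CAS | counter=10 r=(9,8,9) succ=(0,1,1) retry=(0,0,1)
7 | B CAS | counter=10 r=(9,8,9) succ=(0,1,1) retry=(0,1,1)
8 | A CAS | counter=10 r=(9,8,9) succ=(0,1,1) retry=(1,1,1)
9 | A LOAD | counter=10 r=(10,8,9) succ=(0,1,1) retry=(1,1,1)
10 | A CAS | counter=11 r=(10,8,9) succ=(1,1,1) retry=(1,1,1)
11 | A LOAD | counter=11 r=(11,8,9) succ=(1,1,1) retry=(1,1,1)
12 | A CAS | counter=12 r=(11,8,9) succ=(2,1,1) retry=(1,1,1)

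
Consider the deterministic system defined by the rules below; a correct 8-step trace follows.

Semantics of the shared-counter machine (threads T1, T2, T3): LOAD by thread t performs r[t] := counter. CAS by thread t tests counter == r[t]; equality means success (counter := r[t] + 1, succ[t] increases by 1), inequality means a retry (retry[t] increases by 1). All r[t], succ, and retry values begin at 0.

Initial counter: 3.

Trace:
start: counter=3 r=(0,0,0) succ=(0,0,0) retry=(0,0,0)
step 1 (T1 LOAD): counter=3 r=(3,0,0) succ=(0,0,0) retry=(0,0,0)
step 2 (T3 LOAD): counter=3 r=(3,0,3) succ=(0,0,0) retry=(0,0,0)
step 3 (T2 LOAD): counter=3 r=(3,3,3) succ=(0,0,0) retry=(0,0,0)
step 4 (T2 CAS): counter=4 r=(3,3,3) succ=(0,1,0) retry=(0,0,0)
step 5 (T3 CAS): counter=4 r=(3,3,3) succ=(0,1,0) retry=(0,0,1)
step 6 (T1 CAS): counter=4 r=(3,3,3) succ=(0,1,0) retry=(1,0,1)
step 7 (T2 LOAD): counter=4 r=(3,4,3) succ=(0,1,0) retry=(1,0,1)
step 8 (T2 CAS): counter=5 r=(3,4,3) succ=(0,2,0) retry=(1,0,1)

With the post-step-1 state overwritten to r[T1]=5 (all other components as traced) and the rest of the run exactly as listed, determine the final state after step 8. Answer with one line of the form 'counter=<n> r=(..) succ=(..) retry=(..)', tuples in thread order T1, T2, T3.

state after step 1 := counter=3 r=(5,0,0) succ=(0,0,0) retry=(0,0,0)
step 2 (T3 LOAD): counter=3 r=(5,0,3) succ=(0,0,0) retry=(0,0,0)
step 3 (T2 LOAD): counter=3 r=(5,3,3) succ=(0,0,0) retry=(0,0,0)
step 4 (T2 CAS): counter=4 r=(5,3,3) succ=(0,1,0) retry=(0,0,0)
step 5 (T3 CAS): counter=4 r=(5,3,3) succ=(0,1,0) retry=(0,0,1)
step 6 (T1 CAS): counter=4 r=(5,3,3) succ=(0,1,0) retry=(1,0,1)
step 7 (T2 LOAD): counter=4 r=(5,4,3) succ=(0,1,0) retry=(1,0,1)
step 8 (T2 CAS): counter=5 r=(5,4,3) succ=(0,2,0) retry=(1,0,1)

counter=5 r=(5,4,3) succ=(0,2,0) retry=(1,0,1)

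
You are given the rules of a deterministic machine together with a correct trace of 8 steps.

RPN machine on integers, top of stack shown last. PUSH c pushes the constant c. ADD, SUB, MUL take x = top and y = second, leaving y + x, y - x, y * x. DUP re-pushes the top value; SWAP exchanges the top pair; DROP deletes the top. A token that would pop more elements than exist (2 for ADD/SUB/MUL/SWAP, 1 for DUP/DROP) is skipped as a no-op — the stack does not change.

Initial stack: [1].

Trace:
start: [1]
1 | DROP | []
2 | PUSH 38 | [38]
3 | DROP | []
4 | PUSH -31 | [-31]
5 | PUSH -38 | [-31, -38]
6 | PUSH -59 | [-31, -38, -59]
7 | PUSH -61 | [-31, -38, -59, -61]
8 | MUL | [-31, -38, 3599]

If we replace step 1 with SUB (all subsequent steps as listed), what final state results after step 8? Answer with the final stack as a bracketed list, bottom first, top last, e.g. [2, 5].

(re-executing from step 1 with the substitution; state before step 1: [1])
1 | SUB | [1]
2 | PUSH 38 | [1, 38]
3 | DROP | [1]
4 | PUSH -31 | [1, -31]
5 | PUSH -38 | [1, -31, -38]
6 | PUSH -59 | [1, -31, -38, -59]
7 | PUSH -61 | [1, -31, -38, -59, -61]
8 | MUL | [1, -31, -38, 3599]

[1, -31, -38, 3599]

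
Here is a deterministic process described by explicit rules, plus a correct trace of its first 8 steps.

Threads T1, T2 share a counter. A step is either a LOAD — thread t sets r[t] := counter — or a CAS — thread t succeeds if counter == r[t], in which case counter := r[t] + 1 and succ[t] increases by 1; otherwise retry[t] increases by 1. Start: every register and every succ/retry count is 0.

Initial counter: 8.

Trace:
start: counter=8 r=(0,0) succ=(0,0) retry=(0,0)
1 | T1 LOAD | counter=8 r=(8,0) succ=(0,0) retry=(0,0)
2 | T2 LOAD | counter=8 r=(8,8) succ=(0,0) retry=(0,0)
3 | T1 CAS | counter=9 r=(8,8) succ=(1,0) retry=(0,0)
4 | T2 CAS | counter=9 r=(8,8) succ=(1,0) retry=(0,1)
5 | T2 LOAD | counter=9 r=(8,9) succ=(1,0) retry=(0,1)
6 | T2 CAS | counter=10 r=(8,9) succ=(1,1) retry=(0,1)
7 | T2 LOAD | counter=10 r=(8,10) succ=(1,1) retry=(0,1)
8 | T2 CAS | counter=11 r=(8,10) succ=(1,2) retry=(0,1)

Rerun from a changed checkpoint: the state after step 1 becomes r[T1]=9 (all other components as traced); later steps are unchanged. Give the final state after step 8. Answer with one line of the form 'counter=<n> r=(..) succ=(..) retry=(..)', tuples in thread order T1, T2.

state after step 1 := counter=8 r=(9,0) succ=(0,0) retry=(0,0)
2 | T2 LOAD | counter=8 r=(9,8) succ=(0,0) retry=(0,0)
3 | T1 CAS | counter=8 r=(9,8) succ=(0,0) retry=(1,0)
4 | T2 CAS | counter=9 r=(9,8) succ=(0,1) retry=(1,0)
5 | T2 LOAD | counter=9 r=(9,9) succ=(0,1) retry=(1,0)
6 | T2 CAS | counter=10 r=(9,9) succ=(0,2) retry=(1,0)
7 | T2 LOAD | counter=10 r=(9,10) succ=(0,2) retry=(1,0)
8 | T2 CAS | counter=11 r=(9,10) succ=(0,3) retry=(1,0)

counter=11 r=(9,10) succ=(0,3) retry=(1,0)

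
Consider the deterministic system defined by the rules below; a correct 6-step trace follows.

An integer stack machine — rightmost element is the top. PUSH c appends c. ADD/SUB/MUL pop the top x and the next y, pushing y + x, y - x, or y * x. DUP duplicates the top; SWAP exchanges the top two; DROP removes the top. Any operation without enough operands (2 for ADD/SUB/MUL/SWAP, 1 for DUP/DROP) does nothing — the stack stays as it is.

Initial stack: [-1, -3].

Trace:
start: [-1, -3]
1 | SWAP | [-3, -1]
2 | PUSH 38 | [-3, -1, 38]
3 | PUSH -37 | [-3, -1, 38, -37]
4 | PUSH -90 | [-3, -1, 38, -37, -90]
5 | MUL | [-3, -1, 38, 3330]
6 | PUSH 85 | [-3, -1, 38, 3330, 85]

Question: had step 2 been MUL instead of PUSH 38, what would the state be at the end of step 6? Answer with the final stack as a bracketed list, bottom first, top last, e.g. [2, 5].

[3, 3330, 85]

(re-executing from step 2 with the substitution; state before step 2: [-3, -1])
2 | MUL | [3]
3 | PUSH -37 | [3, -37]
4 | PUSH -90 | [3, -37, -90]
5 | MUL | [3, 3330]
6 | PUSH 85 | [3, 3330, 85]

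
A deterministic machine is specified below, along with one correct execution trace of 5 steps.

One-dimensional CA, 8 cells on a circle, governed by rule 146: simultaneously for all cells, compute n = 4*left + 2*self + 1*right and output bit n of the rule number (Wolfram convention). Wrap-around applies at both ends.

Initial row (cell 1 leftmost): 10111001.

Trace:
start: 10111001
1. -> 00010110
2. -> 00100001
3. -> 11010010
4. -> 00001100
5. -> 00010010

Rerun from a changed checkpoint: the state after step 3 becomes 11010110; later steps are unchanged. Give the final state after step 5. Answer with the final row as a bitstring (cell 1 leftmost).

00000000

state after step 3 := 11010110
4. -> 00000000
5. -> 00000000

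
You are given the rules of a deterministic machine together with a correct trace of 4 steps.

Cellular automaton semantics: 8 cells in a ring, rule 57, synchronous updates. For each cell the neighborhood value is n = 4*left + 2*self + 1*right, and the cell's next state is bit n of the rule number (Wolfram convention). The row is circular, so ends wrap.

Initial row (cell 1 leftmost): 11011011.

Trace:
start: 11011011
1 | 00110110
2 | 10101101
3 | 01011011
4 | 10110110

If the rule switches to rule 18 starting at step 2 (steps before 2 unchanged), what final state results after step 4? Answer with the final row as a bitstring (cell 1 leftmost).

(re-executing steps 2..4 under rule 18; state before step 2: 00110110)
2 | 01000001
3 | 00100010
4 | 01010101

01010101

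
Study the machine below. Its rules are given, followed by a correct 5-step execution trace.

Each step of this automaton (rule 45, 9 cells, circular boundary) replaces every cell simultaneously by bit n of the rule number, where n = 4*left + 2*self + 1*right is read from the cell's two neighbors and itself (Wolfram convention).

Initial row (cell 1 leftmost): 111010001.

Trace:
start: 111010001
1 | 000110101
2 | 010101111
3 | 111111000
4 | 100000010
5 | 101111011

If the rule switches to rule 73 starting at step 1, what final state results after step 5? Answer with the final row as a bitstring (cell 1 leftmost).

(re-executing steps 1..5 under rule 73; state before step 1: 111010001)
1 | 001000101
2 | 000010000
3 | 111000111
4 | 001010100
5 | 100000001

100000001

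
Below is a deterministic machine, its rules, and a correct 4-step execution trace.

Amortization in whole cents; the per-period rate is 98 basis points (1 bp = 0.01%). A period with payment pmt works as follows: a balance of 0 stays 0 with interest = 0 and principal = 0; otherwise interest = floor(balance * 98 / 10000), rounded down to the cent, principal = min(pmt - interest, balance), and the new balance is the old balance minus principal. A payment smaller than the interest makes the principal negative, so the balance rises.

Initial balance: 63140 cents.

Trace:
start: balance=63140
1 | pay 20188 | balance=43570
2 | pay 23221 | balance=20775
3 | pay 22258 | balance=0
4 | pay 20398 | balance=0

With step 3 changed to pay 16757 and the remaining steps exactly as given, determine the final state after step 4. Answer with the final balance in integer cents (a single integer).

0

(re-executing from step 3 with the substitution; state before step 3: balance=20775)
3 | pay 16757 | balance=4221
4 | pay 20398 | balance=0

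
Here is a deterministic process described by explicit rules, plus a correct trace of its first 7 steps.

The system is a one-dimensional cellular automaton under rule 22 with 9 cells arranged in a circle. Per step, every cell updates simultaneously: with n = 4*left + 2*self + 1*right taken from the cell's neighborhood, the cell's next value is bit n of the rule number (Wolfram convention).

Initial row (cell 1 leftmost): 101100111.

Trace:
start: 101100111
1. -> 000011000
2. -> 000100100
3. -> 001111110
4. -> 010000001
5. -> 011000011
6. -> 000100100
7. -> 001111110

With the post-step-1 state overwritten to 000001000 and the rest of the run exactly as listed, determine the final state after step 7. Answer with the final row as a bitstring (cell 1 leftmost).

111100011

state after step 1 := 000001000
2. -> 000011100
3. -> 000100010
4. -> 001110111
5. -> 110000000
6. -> 001000001
7. -> 111100011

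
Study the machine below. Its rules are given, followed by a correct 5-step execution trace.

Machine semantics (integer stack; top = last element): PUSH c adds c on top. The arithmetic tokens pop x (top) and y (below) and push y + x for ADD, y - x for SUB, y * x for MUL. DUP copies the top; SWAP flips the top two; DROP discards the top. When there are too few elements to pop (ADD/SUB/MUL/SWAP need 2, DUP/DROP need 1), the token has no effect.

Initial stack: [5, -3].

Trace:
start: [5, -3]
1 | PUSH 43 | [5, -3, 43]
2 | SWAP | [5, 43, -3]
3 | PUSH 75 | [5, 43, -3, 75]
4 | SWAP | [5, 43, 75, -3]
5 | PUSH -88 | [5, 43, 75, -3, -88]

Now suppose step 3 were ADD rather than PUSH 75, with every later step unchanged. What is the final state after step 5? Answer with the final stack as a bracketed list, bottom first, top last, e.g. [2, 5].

(re-executing from step 3 with the substitution; state before step 3: [5, 43, -3])
3 | ADD | [5, 40]
4 | SWAP | [40, 5]
5 | PUSH -88 | [40, 5, -88]

[40, 5, -88]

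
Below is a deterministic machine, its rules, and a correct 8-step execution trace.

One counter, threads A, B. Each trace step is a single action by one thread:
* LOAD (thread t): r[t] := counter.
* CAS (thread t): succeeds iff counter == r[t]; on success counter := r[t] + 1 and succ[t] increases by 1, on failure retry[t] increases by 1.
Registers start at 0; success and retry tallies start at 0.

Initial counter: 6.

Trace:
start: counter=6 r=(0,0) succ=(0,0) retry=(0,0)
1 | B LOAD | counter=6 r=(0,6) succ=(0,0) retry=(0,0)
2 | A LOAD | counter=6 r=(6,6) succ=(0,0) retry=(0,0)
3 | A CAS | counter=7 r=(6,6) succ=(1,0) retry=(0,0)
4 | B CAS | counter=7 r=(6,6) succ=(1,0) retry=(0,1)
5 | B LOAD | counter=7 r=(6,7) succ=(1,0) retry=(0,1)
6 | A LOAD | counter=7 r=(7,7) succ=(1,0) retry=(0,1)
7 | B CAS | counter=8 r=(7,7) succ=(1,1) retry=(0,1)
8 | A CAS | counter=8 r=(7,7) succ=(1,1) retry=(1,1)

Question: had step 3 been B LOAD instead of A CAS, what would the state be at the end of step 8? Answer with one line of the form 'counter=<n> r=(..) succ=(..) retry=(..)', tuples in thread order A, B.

(re-executing from step 3 with the substitution; state before step 3: counter=6 r=(6,6) succ=(0,0) retry=(0,0))
3 | B LOAD | counter=6 r=(6,6) succ=(0,0) retry=(0,0)
4 | B CAS | counter=7 r=(6,6) succ=(0,1) retry=(0,0)
5 | B LOAD | counter=7 r=(6,7) succ=(0,1) retry=(0,0)
6 | A LOAD | counter=7 r=(7,7) succ=(0,1) retry=(0,0)
7 | B CAS | counter=8 r=(7,7) succ=(0,2) retry=(0,0)
8 | A CAS | counter=8 r=(7,7) succ=(0,2) retry=(1,0)

counter=8 r=(7,7) succ=(0,2) retry=(1,0)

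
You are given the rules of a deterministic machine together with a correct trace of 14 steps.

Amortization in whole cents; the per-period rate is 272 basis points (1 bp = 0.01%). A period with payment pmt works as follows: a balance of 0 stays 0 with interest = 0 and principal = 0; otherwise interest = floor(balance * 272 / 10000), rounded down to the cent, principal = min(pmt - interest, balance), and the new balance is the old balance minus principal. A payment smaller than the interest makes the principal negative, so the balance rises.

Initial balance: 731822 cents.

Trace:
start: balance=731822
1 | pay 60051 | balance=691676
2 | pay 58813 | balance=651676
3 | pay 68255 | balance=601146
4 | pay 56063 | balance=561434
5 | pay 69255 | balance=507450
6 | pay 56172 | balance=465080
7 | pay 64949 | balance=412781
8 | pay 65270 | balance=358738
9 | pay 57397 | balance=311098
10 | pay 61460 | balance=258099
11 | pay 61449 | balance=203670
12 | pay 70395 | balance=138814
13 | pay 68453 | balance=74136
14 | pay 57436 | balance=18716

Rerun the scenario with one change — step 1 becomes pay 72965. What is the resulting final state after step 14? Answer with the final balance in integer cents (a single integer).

410

(re-executing from step 1 with the substitution; state before step 1: balance=731822)
1 | pay 72965 | balance=678762
2 | pay 58813 | balance=638411
3 | pay 68255 | balance=587520
4 | pay 56063 | balance=547437
5 | pay 69255 | balance=493072
6 | pay 56172 | balance=450311
7 | pay 64949 | balance=397610
8 | pay 65270 | balance=343154
9 | pay 57397 | balance=295090
10 | pay 61460 | balance=241656
11 | pay 61449 | balance=186780
12 | pay 70395 | balance=121465
13 | pay 68453 | balance=56315
14 | pay 57436 | balance=410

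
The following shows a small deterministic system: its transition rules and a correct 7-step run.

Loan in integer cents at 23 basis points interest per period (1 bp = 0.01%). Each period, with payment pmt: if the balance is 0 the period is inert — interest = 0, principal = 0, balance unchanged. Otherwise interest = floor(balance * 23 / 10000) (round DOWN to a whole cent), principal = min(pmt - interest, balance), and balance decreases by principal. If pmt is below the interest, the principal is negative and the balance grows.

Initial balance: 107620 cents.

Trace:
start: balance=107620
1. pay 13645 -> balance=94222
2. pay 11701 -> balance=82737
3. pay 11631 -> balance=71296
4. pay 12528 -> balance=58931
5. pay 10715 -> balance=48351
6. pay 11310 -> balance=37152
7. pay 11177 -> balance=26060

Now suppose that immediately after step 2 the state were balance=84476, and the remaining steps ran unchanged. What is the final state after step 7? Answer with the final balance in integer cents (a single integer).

state after step 2 := balance=84476
3. pay 11631 -> balance=73039
4. pay 12528 -> balance=60678
5. pay 10715 -> balance=50102
6. pay 11310 -> balance=38907
7. pay 11177 -> balance=27819

27819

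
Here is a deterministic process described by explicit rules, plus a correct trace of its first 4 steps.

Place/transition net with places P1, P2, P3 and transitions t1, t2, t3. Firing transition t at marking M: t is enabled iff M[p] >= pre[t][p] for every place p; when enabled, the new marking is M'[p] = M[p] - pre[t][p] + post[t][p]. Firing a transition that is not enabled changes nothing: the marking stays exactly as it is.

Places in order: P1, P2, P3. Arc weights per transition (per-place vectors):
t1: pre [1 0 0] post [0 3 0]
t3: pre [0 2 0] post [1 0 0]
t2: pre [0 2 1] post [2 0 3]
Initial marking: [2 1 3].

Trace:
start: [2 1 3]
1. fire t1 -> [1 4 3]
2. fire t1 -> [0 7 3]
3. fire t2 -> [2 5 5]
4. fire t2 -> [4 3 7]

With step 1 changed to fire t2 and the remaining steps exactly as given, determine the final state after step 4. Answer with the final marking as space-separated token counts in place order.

(re-executing from step 1 with the substitution; state before step 1: [2 1 3])
1. fire t2 -> [2 1 3]
2. fire t1 -> [1 4 3]
3. fire t2 -> [3 2 5]
4. fire t2 -> [5 0 7]

5 0 7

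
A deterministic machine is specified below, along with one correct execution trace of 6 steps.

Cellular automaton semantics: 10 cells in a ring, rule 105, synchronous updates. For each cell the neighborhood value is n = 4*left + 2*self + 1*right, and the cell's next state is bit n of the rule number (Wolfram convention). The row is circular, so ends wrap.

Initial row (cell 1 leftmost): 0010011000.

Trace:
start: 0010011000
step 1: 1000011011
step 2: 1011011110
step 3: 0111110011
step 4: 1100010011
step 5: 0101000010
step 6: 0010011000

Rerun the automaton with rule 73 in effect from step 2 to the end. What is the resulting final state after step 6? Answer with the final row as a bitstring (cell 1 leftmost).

(re-executing steps 2..6 under rule 73; state before step 2: 1000011011)
step 2: 1011011010
step 3: 0011011000
step 4: 1011011011
step 5: 1011011010
step 6: 0011011000

0011011000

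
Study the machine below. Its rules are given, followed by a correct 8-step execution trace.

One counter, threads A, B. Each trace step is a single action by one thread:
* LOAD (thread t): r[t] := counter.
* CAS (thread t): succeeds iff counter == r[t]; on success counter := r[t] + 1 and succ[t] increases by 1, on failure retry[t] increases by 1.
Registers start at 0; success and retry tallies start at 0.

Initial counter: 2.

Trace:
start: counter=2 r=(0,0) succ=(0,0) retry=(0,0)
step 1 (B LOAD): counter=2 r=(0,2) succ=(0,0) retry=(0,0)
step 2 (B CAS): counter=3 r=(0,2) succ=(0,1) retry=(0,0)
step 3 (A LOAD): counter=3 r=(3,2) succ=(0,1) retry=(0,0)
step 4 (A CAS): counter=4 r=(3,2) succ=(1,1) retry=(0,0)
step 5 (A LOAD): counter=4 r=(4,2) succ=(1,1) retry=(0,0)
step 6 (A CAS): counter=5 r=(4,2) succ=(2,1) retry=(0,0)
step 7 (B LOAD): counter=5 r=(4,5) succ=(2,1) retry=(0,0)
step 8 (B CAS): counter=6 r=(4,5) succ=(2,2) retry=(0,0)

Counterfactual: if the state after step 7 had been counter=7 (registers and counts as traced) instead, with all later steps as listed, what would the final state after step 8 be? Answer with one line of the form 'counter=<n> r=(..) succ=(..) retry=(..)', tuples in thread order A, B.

state after step 7 := counter=7 r=(4,5) succ=(2,1) retry=(0,0)
step 8 (B CAS): counter=7 r=(4,5) succ=(2,1) retry=(0,1)

counter=7 r=(4,5) succ=(2,1) retry=(0,1)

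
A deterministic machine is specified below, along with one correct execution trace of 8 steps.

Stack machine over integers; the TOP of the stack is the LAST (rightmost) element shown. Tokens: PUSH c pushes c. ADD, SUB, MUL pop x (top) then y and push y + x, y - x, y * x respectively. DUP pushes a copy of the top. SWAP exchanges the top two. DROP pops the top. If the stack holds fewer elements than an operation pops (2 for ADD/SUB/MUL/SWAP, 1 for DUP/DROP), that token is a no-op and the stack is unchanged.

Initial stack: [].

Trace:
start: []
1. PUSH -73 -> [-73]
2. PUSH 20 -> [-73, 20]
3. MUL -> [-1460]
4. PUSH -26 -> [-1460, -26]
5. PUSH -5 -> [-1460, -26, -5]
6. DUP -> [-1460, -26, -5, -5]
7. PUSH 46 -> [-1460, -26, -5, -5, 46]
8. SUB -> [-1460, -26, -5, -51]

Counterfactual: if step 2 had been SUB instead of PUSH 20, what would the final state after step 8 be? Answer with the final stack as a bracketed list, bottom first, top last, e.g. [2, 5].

(re-executing from step 2 with the substitution; state before step 2: [-73])
2. SUB -> [-73]
3. MUL -> [-73]
4. PUSH -26 -> [-73, -26]
5. PUSH -5 -> [-73, -26, -5]
6. DUP -> [-73, -26, -5, -5]
7. PUSH 46 -> [-73, -26, -5, -5, 46]
8. SUB -> [-73, -26, -5, -51]

[-73, -26, -5, -51]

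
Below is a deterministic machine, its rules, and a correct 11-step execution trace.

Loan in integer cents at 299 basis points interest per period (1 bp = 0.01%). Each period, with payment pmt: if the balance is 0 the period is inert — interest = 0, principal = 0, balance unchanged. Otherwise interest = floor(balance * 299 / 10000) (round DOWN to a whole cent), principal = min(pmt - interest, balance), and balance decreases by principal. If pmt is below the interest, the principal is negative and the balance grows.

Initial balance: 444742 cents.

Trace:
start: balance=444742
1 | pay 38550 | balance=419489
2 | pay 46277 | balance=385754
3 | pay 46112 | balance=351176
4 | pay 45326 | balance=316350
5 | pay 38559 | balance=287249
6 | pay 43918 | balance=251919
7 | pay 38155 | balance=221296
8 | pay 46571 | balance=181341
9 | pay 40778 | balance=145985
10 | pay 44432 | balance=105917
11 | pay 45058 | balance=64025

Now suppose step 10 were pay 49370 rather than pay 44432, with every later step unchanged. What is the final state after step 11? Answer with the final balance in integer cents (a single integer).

(re-executing from step 10 with the substitution; state before step 10: balance=145985)
10 | pay 49370 | balance=100979
11 | pay 45058 | balance=58940

58940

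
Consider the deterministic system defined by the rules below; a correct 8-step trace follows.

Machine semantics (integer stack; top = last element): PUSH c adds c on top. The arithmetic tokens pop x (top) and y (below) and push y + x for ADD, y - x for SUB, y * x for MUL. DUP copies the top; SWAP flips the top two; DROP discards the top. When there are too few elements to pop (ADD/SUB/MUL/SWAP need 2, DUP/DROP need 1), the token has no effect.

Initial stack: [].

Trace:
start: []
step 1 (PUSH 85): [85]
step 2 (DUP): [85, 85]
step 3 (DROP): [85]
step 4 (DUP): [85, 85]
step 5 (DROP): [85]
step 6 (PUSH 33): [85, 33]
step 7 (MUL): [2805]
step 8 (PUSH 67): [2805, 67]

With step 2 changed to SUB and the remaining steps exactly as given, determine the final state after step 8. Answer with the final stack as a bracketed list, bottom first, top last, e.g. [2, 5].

[33, 67]

(re-executing from step 2 with the substitution; state before step 2: [85])
step 2 (SUB): [85]
step 3 (DROP): []
step 4 (DUP): []
step 5 (DROP): []
step 6 (PUSH 33): [33]
step 7 (MUL): [33]
step 8 (PUSH 67): [33, 67]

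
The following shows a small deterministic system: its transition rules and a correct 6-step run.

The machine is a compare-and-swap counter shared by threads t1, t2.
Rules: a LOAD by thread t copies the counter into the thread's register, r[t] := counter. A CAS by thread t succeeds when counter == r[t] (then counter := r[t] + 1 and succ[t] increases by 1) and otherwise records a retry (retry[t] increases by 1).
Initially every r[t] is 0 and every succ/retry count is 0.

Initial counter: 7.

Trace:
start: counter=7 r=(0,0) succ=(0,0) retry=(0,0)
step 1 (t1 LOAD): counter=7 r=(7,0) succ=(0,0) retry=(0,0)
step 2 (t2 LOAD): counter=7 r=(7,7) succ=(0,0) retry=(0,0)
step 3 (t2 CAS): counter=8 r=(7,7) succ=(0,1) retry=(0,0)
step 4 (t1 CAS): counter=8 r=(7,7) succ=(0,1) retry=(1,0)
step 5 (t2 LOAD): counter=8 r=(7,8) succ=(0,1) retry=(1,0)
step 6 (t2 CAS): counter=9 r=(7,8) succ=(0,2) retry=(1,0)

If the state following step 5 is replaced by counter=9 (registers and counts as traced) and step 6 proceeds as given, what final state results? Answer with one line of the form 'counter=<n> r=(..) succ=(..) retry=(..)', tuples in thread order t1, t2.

counter=9 r=(7,8) succ=(0,1) retry=(1,1)

state after step 5 := counter=9 r=(7,8) succ=(0,1) retry=(1,0)
step 6 (t2 CAS): counter=9 r=(7,8) succ=(0,1) retry=(1,1)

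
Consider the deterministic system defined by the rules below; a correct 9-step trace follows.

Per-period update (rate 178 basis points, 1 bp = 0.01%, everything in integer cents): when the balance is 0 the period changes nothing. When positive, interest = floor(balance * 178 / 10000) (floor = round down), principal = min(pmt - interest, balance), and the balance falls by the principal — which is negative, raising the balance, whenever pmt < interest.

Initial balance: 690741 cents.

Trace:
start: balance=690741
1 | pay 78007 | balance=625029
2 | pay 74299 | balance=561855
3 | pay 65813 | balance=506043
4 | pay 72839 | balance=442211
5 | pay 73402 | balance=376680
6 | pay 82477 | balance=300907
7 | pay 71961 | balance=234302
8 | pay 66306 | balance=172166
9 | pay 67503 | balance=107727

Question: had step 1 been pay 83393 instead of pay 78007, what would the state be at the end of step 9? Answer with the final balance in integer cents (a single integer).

(re-executing from step 1 with the substitution; state before step 1: balance=690741)
1 | pay 83393 | balance=619643
2 | pay 74299 | balance=556373
3 | pay 65813 | balance=500463
4 | pay 72839 | balance=436532
5 | pay 73402 | balance=370900
6 | pay 82477 | balance=295025
7 | pay 71961 | balance=228315
8 | pay 66306 | balance=166073
9 | pay 67503 | balance=101526

101526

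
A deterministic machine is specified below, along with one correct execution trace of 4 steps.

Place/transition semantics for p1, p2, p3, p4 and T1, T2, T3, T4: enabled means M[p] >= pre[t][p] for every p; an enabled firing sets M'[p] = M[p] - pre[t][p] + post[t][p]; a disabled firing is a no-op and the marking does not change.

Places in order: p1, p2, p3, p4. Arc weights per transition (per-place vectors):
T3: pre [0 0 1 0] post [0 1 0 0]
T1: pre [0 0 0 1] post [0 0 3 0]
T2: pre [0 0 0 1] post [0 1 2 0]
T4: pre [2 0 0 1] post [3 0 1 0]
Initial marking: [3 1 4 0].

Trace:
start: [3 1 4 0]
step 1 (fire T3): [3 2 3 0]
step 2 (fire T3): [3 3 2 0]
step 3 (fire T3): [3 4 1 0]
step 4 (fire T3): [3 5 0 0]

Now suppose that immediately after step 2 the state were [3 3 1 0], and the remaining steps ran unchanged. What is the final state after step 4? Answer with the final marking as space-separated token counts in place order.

3 4 0 0

state after step 2 := [3 3 1 0]
step 3 (fire T3): [3 4 0 0]
step 4 (fire T3): [3 4 0 0]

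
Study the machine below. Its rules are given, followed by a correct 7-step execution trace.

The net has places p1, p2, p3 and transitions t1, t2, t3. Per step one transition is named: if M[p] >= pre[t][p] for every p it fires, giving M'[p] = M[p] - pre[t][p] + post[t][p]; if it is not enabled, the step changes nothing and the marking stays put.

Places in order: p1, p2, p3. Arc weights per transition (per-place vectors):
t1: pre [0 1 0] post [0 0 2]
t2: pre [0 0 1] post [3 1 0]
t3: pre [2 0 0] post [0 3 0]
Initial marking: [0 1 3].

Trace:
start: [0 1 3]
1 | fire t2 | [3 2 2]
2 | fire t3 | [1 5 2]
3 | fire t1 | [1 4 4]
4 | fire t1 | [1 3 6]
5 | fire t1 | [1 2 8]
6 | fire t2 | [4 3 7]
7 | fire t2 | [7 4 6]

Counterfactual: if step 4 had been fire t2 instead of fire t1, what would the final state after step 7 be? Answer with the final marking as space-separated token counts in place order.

10 6 3

(re-executing from step 4 with the substitution; state before step 4: [1 4 4])
4 | fire t2 | [4 5 3]
5 | fire t1 | [4 4 5]
6 | fire t2 | [7 5 4]
7 | fire t2 | [10 6 3]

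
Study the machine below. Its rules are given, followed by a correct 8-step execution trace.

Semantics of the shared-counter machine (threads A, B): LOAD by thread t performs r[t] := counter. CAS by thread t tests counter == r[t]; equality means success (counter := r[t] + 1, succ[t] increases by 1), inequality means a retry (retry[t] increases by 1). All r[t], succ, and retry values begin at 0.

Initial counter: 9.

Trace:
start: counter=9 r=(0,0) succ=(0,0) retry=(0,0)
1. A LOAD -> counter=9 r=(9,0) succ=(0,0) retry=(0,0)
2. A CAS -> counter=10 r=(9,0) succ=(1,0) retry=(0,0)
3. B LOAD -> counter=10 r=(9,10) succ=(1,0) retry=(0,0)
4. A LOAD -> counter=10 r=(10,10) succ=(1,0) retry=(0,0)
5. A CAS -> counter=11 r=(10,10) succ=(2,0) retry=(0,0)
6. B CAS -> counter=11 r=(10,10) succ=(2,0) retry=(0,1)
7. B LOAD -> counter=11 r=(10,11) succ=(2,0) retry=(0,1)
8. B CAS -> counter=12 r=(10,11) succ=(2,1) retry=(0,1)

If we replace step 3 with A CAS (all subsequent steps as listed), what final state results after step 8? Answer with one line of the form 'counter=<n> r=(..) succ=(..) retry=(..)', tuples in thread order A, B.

(re-executing from step 3 with the substitution; state before step 3: counter=10 r=(9,0) succ=(1,0) retry=(0,0))
3. A CAS -> counter=10 r=(9,0) succ=(1,0) retry=(1,0)
4. A LOAD -> counter=10 r=(10,0) succ=(1,0) retry=(1,0)
5. A CAS -> counter=11 r=(10,0) succ=(2,0) retry=(1,0)
6. B CAS -> counter=11 r=(10,0) succ=(2,0) retry=(1,1)
7. B LOAD -> counter=11 r=(10,11) succ=(2,0) retry=(1,1)
8. B CAS -> counter=12 r=(10,11) succ=(2,1) retry=(1,1)

counter=12 r=(10,11) succ=(2,1) retry=(1,1)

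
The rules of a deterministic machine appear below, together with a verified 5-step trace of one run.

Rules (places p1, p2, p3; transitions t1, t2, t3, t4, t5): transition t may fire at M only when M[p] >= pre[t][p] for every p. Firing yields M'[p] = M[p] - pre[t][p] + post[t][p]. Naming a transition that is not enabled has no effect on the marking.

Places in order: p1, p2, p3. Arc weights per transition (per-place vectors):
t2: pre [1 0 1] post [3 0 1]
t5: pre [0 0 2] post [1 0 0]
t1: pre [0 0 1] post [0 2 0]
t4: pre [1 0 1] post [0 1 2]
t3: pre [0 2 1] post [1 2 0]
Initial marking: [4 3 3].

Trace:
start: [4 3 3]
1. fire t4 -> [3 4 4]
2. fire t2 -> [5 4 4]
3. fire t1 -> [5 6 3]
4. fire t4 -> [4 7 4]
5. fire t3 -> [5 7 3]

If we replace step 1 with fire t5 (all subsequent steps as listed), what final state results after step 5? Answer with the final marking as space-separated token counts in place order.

7 5 0

(re-executing from step 1 with the substitution; state before step 1: [4 3 3])
1. fire t5 -> [5 3 1]
2. fire t2 -> [7 3 1]
3. fire t1 -> [7 5 0]
4. fire t4 -> [7 5 0]
5. fire t3 -> [7 5 0]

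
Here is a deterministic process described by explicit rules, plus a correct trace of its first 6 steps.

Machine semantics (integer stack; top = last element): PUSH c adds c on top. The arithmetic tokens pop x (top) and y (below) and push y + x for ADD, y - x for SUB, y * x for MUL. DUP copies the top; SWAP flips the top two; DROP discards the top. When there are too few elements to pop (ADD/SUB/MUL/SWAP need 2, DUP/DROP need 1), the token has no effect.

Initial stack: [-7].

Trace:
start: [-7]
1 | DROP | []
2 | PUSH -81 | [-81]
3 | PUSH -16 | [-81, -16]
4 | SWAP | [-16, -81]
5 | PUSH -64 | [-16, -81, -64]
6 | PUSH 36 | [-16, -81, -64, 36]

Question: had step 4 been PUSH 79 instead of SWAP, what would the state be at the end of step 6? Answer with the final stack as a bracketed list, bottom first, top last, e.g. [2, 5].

(re-executing from step 4 with the substitution; state before step 4: [-81, -16])
4 | PUSH 79 | [-81, -16, 79]
5 | PUSH -64 | [-81, -16, 79, -64]
6 | PUSH 36 | [-81, -16, 79, -64, 36]

[-81, -16, 79, -64, 36]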